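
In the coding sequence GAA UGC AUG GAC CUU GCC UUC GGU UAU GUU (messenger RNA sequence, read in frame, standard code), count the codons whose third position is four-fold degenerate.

Codon 1 GAA (Glu): third position 2-fold.
Codon 2 UGC (Cys): third position 2-fold.
Codon 3 AUG (Met): third position 1-fold.
Codon 4 GAC (Asp): third position 2-fold.
Codon 5 CUU (Leu): third position 4-fold.
Codon 6 GCC (Ala): third position 4-fold.
Codon 7 UUC (Phe): third position 2-fold.
Codon 8 GGU (Gly): third position 4-fold.
Codon 9 UAU (Tyr): third position 2-fold.
Codon 10 GUU (Val): third position 4-fold.
Four-fold degenerate third positions: 4.

4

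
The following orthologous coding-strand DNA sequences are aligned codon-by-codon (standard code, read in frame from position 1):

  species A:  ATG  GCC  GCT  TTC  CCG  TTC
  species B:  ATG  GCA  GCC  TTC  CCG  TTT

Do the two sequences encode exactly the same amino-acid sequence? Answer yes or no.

yes

Codon 1: ATG Met / ATG Met — identical.
Codon 2: GCC Ala / GCA Ala — synonymous.
Codon 3: GCT Ala / GCC Ala — synonymous.
Codon 4: TTC Phe / TTC Phe — identical.
Codon 5: CCG Pro / CCG Pro — identical.
Codon 6: TTC Phe / TTT Phe — synonymous.
Nonsynonymous differences: 0 → same protein.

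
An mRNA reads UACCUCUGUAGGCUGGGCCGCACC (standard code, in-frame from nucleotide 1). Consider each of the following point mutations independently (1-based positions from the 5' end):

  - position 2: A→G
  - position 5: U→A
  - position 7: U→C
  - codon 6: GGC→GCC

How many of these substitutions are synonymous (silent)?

0

Codon 1: UAC (Tyr) → UGC (Cys) — missense.
Codon 2: CUC (Leu) → CAC (His) — missense.
Codon 3: UGU (Cys) → CGU (Arg) — missense.
Codon 6: GGC (Gly) → GCC (Ala) — missense.
Synonymous: 0 of 4.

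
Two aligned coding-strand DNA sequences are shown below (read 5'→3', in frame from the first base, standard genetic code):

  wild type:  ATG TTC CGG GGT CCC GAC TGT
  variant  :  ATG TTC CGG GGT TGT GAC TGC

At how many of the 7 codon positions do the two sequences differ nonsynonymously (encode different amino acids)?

1

Codon 1: ATG Met / ATG Met — identical.
Codon 2: TTC Phe / TTC Phe — identical.
Codon 3: CGG Arg / CGG Arg — identical.
Codon 4: GGT Gly / GGT Gly — identical.
Codon 5: CCC Pro / TGT Cys — nonsynonymous.
Codon 6: GAC Asp / GAC Asp — identical.
Codon 7: TGT Cys / TGC Cys — synonymous.
Nonsynonymous differences: 1.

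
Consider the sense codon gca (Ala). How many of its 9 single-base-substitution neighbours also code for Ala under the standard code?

Position 1: none → 0 synonymous.
Position 2: none → 0 synonymous.
Position 3: GCU, GCC, GCG → 3 synonymous.
Total: 0 + 0 + 3 = 3.

3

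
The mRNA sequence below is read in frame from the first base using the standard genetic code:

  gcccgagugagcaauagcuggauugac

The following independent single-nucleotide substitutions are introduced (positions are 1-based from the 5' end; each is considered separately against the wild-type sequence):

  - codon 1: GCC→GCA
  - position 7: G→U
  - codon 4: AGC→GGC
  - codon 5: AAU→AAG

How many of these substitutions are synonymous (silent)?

Codon 1: GCC (Ala) → GCA (Ala) — synonymous.
Codon 3: GUG (Val) → UUG (Leu) — missense.
Codon 4: AGC (Ser) → GGC (Gly) — missense.
Codon 5: AAU (Asn) → AAG (Lys) — missense.
Synonymous: 1 of 4.

1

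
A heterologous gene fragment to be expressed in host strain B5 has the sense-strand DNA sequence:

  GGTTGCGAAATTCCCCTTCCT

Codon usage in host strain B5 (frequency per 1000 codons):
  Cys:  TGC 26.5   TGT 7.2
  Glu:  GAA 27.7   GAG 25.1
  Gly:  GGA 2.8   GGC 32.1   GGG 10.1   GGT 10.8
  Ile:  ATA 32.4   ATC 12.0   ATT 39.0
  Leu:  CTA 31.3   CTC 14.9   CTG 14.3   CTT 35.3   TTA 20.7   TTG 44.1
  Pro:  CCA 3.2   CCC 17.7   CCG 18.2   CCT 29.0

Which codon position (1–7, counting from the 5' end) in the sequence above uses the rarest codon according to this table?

Codon 1 GGT (Gly): 10.8 per 1000.
Codon 2 TGC (Cys): 26.5 per 1000.
Codon 3 GAA (Glu): 27.7 per 1000.
Codon 4 ATT (Ile): 39.0 per 1000.
Codon 5 CCC (Pro): 17.7 per 1000.
Codon 6 CTT (Leu): 35.3 per 1000.
Codon 7 CCT (Pro): 29.0 per 1000.
Lowest frequency is 10.8 at codon 1.

1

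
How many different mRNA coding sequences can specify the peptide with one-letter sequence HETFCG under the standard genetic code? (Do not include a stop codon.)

256

His: 2 codons.
Glu: 2 codons.
Thr: 4 codons.
Phe: 2 codons.
Cys: 2 codons.
Gly: 4 codons.
2 × 2 × 4 × 2 × 2 × 4 = 256.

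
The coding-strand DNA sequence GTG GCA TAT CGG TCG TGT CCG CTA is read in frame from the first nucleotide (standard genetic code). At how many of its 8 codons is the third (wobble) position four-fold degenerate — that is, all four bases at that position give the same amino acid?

Codon 1 GTG (Val): third position 4-fold.
Codon 2 GCA (Ala): third position 4-fold.
Codon 3 TAT (Tyr): third position 2-fold.
Codon 4 CGG (Arg): third position 4-fold.
Codon 5 TCG (Ser): third position 4-fold.
Codon 6 TGT (Cys): third position 2-fold.
Codon 7 CCG (Pro): third position 4-fold.
Codon 8 CTA (Leu): third position 4-fold.
Four-fold degenerate third positions: 6.

6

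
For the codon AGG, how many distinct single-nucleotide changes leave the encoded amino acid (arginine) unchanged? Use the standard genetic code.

2

Position 1: CGG → 1 synonymous.
Position 2: none → 0 synonymous.
Position 3: AGA → 1 synonymous.
Total: 1 + 0 + 1 = 2.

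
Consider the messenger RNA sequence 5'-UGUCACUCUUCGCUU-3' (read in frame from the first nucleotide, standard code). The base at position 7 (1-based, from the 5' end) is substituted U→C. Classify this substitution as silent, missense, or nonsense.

Position 7 falls in codon 3: UCU → Ser.
After the substitution the codon is CCU → Pro.
Ser ≠ Pro, so this is a missense mutation.

missense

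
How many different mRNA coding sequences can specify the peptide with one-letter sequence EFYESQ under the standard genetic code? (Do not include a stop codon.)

192

Glu: 2 codons.
Phe: 2 codons.
Tyr: 2 codons.
Glu: 2 codons.
Ser: 6 codons.
Gln: 2 codons.
2 × 2 × 2 × 2 × 6 × 2 = 192.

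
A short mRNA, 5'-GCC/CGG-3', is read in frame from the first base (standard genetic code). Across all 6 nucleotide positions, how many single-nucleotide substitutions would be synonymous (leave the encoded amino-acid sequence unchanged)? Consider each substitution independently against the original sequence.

7

Codon 1 (GCC, Ala): 3 synonymous substitutions.
Codon 2 (CGG, Arg): 4 synonymous substitutions.
Total: 3 + 4 = 7.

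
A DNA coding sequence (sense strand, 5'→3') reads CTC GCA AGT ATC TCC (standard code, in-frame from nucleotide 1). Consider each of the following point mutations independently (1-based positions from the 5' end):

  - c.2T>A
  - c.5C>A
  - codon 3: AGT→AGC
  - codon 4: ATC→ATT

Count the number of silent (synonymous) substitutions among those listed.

Codon 1: CTC (Leu) → CAC (His) — missense.
Codon 2: GCA (Ala) → GAA (Glu) — missense.
Codon 3: AGT (Ser) → AGC (Ser) — synonymous.
Codon 4: ATC (Ile) → ATT (Ile) — synonymous.
Synonymous: 2 of 4.

2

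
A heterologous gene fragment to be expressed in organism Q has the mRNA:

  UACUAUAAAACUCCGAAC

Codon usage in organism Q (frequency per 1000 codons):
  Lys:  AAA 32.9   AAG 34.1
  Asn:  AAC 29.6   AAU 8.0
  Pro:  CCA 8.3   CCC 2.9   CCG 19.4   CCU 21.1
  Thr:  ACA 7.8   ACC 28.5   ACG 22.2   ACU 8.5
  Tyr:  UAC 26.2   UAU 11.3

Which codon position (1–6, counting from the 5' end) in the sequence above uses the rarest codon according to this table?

Codon 1 UAC (Tyr): 26.2 per 1000.
Codon 2 UAU (Tyr): 11.3 per 1000.
Codon 3 AAA (Lys): 32.9 per 1000.
Codon 4 ACU (Thr): 8.5 per 1000.
Codon 5 CCG (Pro): 19.4 per 1000.
Codon 6 AAC (Asn): 29.6 per 1000.
Lowest frequency is 8.5 at codon 4.

4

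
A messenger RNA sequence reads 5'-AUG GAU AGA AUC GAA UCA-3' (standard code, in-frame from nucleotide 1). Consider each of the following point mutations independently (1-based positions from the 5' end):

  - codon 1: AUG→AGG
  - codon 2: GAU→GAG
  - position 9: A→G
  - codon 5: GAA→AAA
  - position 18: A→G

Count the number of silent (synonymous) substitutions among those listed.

2

Codon 1: AUG (Met) → AGG (Arg) — missense.
Codon 2: GAU (Asp) → GAG (Glu) — missense.
Codon 3: AGA (Arg) → AGG (Arg) — synonymous.
Codon 5: GAA (Glu) → AAA (Lys) — missense.
Codon 6: UCA (Ser) → UCG (Ser) — synonymous.
Synonymous: 2 of 5.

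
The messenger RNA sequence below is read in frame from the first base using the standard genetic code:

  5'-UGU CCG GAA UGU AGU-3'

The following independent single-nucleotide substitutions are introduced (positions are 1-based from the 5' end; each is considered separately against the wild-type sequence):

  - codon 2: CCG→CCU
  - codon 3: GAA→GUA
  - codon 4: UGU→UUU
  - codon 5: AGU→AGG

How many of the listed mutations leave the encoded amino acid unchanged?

1

Codon 2: CCG (Pro) → CCU (Pro) — synonymous.
Codon 3: GAA (Glu) → GUA (Val) — missense.
Codon 4: UGU (Cys) → UUU (Phe) — missense.
Codon 5: AGU (Ser) → AGG (Arg) — missense.
Synonymous: 1 of 4.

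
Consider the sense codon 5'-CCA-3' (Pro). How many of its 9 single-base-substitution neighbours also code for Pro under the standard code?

Position 1: none → 0 synonymous.
Position 2: none → 0 synonymous.
Position 3: CCU, CCC, CCG → 3 synonymous.
Total: 0 + 0 + 3 = 3.

3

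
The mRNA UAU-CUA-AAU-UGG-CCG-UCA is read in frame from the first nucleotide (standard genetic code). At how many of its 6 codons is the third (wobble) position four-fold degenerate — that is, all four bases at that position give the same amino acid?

3

Codon 1 UAU (Tyr): third position 2-fold.
Codon 2 CUA (Leu): third position 4-fold.
Codon 3 AAU (Asn): third position 2-fold.
Codon 4 UGG (Trp): third position 1-fold.
Codon 5 CCG (Pro): third position 4-fold.
Codon 6 UCA (Ser): third position 4-fold.
Four-fold degenerate third positions: 3.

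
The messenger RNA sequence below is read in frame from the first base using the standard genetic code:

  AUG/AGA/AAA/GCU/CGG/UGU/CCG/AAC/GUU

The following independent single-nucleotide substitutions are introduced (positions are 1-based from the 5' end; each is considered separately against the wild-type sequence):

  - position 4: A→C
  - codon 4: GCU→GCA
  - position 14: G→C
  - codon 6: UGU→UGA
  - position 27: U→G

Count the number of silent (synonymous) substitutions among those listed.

3

Codon 2: AGA (Arg) → CGA (Arg) — synonymous.
Codon 4: GCU (Ala) → GCA (Ala) — synonymous.
Codon 5: CGG (Arg) → CCG (Pro) — missense.
Codon 6: UGU (Cys) → UGA (Stop) — nonsense.
Codon 9: GUU (Val) → GUG (Val) — synonymous.
Synonymous: 3 of 5.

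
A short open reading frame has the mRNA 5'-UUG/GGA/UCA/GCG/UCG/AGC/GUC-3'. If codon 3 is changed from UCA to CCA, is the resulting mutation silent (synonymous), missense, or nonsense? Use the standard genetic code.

missense

Position 7 falls in codon 3: UCA → Ser.
After the substitution the codon is CCA → Pro.
Ser ≠ Pro, so this is a missense mutation.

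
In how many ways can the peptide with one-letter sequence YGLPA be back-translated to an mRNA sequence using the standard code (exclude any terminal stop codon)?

Tyr: 2 codons.
Gly: 4 codons.
Leu: 6 codons.
Pro: 4 codons.
Ala: 4 codons.
2 × 4 × 6 × 4 × 4 = 768.

768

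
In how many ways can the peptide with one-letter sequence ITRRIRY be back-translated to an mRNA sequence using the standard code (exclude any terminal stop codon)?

15552

Ile: 3 codons.
Thr: 4 codons.
Arg: 6 codons.
Arg: 6 codons.
Ile: 3 codons.
Arg: 6 codons.
Tyr: 2 codons.
3 × 4 × 6 × 6 × 3 × 6 × 2 = 15552.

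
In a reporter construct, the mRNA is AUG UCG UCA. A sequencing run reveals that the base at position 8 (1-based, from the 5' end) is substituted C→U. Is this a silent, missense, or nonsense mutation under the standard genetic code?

Position 8 falls in codon 3: UCA → Ser.
After the substitution the codon is UUA → Leu.
Ser ≠ Leu, so this is a missense mutation.

missense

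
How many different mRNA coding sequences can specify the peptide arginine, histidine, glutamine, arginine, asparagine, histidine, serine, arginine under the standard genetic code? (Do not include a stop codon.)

20736

Arg: 6 codons.
His: 2 codons.
Gln: 2 codons.
Arg: 6 codons.
Asn: 2 codons.
His: 2 codons.
Ser: 6 codons.
Arg: 6 codons.
6 × 2 × 2 × 6 × 2 × 2 × 6 × 6 = 20736.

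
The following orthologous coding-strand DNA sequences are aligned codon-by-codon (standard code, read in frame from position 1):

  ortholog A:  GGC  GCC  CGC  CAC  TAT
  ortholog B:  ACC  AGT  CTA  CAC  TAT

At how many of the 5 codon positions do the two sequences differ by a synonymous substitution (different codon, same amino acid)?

0

Codon 1: GGC Gly / ACC Thr — nonsynonymous.
Codon 2: GCC Ala / AGT Ser — nonsynonymous.
Codon 3: CGC Arg / CTA Leu — nonsynonymous.
Codon 4: CAC His / CAC His — identical.
Codon 5: TAT Tyr / TAT Tyr — identical.
Synonymous differences: 0.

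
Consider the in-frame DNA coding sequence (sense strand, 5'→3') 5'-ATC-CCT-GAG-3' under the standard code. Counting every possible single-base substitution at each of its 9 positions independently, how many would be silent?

6

Codon 1 (ATC, Ile): 2 synonymous substitutions.
Codon 2 (CCT, Pro): 3 synonymous substitutions.
Codon 3 (GAG, Glu): 1 synonymous substitution.
Total: 2 + 3 + 1 = 6.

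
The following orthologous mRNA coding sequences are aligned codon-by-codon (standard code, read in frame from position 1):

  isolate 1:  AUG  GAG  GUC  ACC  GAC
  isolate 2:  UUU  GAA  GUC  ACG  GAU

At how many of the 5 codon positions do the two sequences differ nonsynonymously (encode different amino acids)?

1

Codon 1: AUG Met / UUU Phe — nonsynonymous.
Codon 2: GAG Glu / GAA Glu — synonymous.
Codon 3: GUC Val / GUC Val — identical.
Codon 4: ACC Thr / ACG Thr — synonymous.
Codon 5: GAC Asp / GAU Asp — synonymous.
Nonsynonymous differences: 1.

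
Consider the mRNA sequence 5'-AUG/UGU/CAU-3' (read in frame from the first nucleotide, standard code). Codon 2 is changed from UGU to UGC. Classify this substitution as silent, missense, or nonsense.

silent

Position 6 falls in codon 2: UGU → Cys.
After the substitution the codon is UGC → Cys.
Both encode Cys, so the change is synonymous.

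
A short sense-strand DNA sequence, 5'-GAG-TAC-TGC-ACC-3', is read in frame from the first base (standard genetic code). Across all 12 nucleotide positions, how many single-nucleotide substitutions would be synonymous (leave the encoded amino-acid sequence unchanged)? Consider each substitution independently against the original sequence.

6

Codon 1 (GAG, Glu): 1 synonymous substitution.
Codon 2 (TAC, Tyr): 1 synonymous substitution.
Codon 3 (TGC, Cys): 1 synonymous substitution.
Codon 4 (ACC, Thr): 3 synonymous substitutions.
Total: 1 + 1 + 1 + 3 = 6.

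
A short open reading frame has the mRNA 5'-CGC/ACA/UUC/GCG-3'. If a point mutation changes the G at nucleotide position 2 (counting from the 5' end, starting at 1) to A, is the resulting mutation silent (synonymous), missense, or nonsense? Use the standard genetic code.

missense

Position 2 falls in codon 1: CGC → Arg.
After the substitution the codon is CAC → His.
Arg ≠ His, so this is a missense mutation.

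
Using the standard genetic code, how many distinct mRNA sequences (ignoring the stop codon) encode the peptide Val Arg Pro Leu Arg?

3456

Val: 4 codons.
Arg: 6 codons.
Pro: 4 codons.
Leu: 6 codons.
Arg: 6 codons.
4 × 6 × 4 × 6 × 6 = 3456.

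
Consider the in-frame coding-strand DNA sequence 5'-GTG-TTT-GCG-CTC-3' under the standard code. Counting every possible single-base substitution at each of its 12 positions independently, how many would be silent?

10

Codon 1 (GTG, Val): 3 synonymous substitutions.
Codon 2 (TTT, Phe): 1 synonymous substitution.
Codon 3 (GCG, Ala): 3 synonymous substitutions.
Codon 4 (CTC, Leu): 3 synonymous substitutions.
Total: 3 + 1 + 3 + 3 = 10.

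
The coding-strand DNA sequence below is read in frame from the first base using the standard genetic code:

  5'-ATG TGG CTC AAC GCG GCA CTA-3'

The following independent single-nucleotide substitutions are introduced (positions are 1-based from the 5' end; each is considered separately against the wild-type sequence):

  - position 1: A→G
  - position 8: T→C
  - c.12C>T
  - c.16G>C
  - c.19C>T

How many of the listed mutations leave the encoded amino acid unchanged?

Codon 1: ATG (Met) → GTG (Val) — missense.
Codon 3: CTC (Leu) → CCC (Pro) — missense.
Codon 4: AAC (Asn) → AAT (Asn) — synonymous.
Codon 6: GCA (Ala) → CCA (Pro) — missense.
Codon 7: CTA (Leu) → TTA (Leu) — synonymous.
Synonymous: 2 of 5.

2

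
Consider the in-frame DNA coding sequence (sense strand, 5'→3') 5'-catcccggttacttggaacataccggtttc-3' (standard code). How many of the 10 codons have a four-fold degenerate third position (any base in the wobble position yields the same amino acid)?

4

Codon 1 CAT (His): third position 2-fold.
Codon 2 CCC (Pro): third position 4-fold.
Codon 3 GGT (Gly): third position 4-fold.
Codon 4 TAC (Tyr): third position 2-fold.
Codon 5 TTG (Leu): third position 2-fold.
Codon 6 GAA (Glu): third position 2-fold.
Codon 7 CAT (His): third position 2-fold.
Codon 8 ACC (Thr): third position 4-fold.
Codon 9 GGT (Gly): third position 4-fold.
Codon 10 TTC (Phe): third position 2-fold.
Four-fold degenerate third positions: 4.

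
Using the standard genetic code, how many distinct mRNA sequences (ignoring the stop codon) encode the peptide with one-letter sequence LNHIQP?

Leu: 6 codons.
Asn: 2 codons.
His: 2 codons.
Ile: 3 codons.
Gln: 2 codons.
Pro: 4 codons.
6 × 2 × 2 × 3 × 2 × 4 = 576.

576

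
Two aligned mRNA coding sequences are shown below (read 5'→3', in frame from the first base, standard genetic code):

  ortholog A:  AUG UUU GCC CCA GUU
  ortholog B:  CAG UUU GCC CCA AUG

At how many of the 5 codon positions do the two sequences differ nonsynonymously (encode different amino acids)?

Codon 1: AUG Met / CAG Gln — nonsynonymous.
Codon 2: UUU Phe / UUU Phe — identical.
Codon 3: GCC Ala / GCC Ala — identical.
Codon 4: CCA Pro / CCA Pro — identical.
Codon 5: GUU Val / AUG Met — nonsynonymous.
Nonsynonymous differences: 2.

2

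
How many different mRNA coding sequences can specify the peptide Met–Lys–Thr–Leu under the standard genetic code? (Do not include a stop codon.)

Met: 1 codon.
Lys: 2 codons.
Thr: 4 codons.
Leu: 6 codons.
1 × 2 × 4 × 6 = 48.

48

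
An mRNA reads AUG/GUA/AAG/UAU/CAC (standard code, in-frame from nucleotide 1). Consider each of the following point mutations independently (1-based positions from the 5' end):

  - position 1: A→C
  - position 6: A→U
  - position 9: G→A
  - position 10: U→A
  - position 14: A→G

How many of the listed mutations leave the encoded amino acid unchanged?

Codon 1: AUG (Met) → CUG (Leu) — missense.
Codon 2: GUA (Val) → GUU (Val) — synonymous.
Codon 3: AAG (Lys) → AAA (Lys) — synonymous.
Codon 4: UAU (Tyr) → AAU (Asn) — missense.
Codon 5: CAC (His) → CGC (Arg) — missense.
Synonymous: 2 of 5.

2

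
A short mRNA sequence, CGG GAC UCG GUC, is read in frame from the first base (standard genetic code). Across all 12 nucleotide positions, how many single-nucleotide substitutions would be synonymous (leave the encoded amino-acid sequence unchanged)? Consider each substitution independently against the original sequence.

Codon 1 (CGG, Arg): 4 synonymous substitutions.
Codon 2 (GAC, Asp): 1 synonymous substitution.
Codon 3 (UCG, Ser): 3 synonymous substitutions.
Codon 4 (GUC, Val): 3 synonymous substitutions.
Total: 4 + 1 + 3 + 3 = 11.

11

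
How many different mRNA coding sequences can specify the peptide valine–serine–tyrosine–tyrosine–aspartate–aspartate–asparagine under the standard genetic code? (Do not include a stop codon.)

768

Val: 4 codons.
Ser: 6 codons.
Tyr: 2 codons.
Tyr: 2 codons.
Asp: 2 codons.
Asp: 2 codons.
Asn: 2 codons.
4 × 6 × 2 × 2 × 2 × 2 × 2 = 768.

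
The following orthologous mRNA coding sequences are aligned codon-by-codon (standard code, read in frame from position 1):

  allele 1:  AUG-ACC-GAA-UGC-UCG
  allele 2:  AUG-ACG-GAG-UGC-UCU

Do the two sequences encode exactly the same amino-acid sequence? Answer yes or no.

yes

Codon 1: AUG Met / AUG Met — identical.
Codon 2: ACC Thr / ACG Thr — synonymous.
Codon 3: GAA Glu / GAG Glu — synonymous.
Codon 4: UGC Cys / UGC Cys — identical.
Codon 5: UCG Ser / UCU Ser — synonymous.
Nonsynonymous differences: 0 → same protein.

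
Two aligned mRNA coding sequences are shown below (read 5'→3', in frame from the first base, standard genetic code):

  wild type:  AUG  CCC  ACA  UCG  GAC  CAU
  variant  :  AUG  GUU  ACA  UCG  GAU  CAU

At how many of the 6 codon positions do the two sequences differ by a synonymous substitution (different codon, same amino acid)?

1

Codon 1: AUG Met / AUG Met — identical.
Codon 2: CCC Pro / GUU Val — nonsynonymous.
Codon 3: ACA Thr / ACA Thr — identical.
Codon 4: UCG Ser / UCG Ser — identical.
Codon 5: GAC Asp / GAU Asp — synonymous.
Codon 6: CAU His / CAU His — identical.
Synonymous differences: 1.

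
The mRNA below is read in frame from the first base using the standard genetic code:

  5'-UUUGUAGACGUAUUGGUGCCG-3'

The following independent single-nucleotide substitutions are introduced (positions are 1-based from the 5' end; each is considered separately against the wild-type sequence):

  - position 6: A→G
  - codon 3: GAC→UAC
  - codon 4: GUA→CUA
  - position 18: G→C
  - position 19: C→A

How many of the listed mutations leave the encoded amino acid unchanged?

2

Codon 2: GUA (Val) → GUG (Val) — synonymous.
Codon 3: GAC (Asp) → UAC (Tyr) — missense.
Codon 4: GUA (Val) → CUA (Leu) — missense.
Codon 6: GUG (Val) → GUC (Val) — synonymous.
Codon 7: CCG (Pro) → ACG (Thr) — missense.
Synonymous: 2 of 5.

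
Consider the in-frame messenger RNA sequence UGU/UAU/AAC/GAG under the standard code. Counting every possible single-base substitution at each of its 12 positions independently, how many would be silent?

Codon 1 (UGU, Cys): 1 synonymous substitution.
Codon 2 (UAU, Tyr): 1 synonymous substitution.
Codon 3 (AAC, Asn): 1 synonymous substitution.
Codon 4 (GAG, Glu): 1 synonymous substitution.
Total: 1 + 1 + 1 + 1 = 4.

4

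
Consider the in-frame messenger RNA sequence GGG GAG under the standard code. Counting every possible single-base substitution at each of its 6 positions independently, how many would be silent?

Codon 1 (GGG, Gly): 3 synonymous substitutions.
Codon 2 (GAG, Glu): 1 synonymous substitution.
Total: 3 + 1 = 4.

4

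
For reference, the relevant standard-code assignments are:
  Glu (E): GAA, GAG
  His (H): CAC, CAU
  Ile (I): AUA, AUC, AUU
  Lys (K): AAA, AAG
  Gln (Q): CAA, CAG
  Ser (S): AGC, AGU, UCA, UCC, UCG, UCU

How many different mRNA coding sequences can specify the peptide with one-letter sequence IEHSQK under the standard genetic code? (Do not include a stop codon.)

288

Ile: 3 codons.
Glu: 2 codons.
His: 2 codons.
Ser: 6 codons.
Gln: 2 codons.
Lys: 2 codons.
3 × 2 × 2 × 6 × 2 × 2 = 288.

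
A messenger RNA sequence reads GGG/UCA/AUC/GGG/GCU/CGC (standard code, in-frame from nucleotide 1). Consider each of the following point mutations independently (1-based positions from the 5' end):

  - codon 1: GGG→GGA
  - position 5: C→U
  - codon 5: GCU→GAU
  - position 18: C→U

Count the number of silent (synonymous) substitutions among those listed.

Codon 1: GGG (Gly) → GGA (Gly) — synonymous.
Codon 2: UCA (Ser) → UUA (Leu) — missense.
Codon 5: GCU (Ala) → GAU (Asp) — missense.
Codon 6: CGC (Arg) → CGU (Arg) — synonymous.
Synonymous: 2 of 4.

2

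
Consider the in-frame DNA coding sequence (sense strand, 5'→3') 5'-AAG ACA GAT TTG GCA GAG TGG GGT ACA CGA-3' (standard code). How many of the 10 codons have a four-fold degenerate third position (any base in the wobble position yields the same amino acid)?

Codon 1 AAG (Lys): third position 2-fold.
Codon 2 ACA (Thr): third position 4-fold.
Codon 3 GAT (Asp): third position 2-fold.
Codon 4 TTG (Leu): third position 2-fold.
Codon 5 GCA (Ala): third position 4-fold.
Codon 6 GAG (Glu): third position 2-fold.
Codon 7 TGG (Trp): third position 1-fold.
Codon 8 GGT (Gly): third position 4-fold.
Codon 9 ACA (Thr): third position 4-fold.
Codon 10 CGA (Arg): third position 4-fold.
Four-fold degenerate third positions: 5.

5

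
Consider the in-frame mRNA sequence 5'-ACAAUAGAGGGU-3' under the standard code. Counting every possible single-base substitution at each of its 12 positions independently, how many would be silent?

Codon 1 (ACA, Thr): 3 synonymous substitutions.
Codon 2 (AUA, Ile): 2 synonymous substitutions.
Codon 3 (GAG, Glu): 1 synonymous substitution.
Codon 4 (GGU, Gly): 3 synonymous substitutions.
Total: 3 + 2 + 1 + 3 = 9.

9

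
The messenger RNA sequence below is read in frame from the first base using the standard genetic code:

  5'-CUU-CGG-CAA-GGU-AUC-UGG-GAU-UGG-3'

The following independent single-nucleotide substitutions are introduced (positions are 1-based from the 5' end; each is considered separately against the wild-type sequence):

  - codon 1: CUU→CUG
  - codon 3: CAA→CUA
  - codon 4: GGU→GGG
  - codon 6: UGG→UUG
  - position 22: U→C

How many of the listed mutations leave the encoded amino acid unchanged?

2

Codon 1: CUU (Leu) → CUG (Leu) — synonymous.
Codon 3: CAA (Gln) → CUA (Leu) — missense.
Codon 4: GGU (Gly) → GGG (Gly) — synonymous.
Codon 6: UGG (Trp) → UUG (Leu) — missense.
Codon 8: UGG (Trp) → CGG (Arg) — missense.
Synonymous: 2 of 5.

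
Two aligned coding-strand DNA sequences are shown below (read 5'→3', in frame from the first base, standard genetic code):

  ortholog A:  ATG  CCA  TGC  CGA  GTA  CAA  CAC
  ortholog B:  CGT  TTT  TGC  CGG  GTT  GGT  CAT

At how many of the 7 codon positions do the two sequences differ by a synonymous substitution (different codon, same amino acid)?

Codon 1: ATG Met / CGT Arg — nonsynonymous.
Codon 2: CCA Pro / TTT Phe — nonsynonymous.
Codon 3: TGC Cys / TGC Cys — identical.
Codon 4: CGA Arg / CGG Arg — synonymous.
Codon 5: GTA Val / GTT Val — synonymous.
Codon 6: CAA Gln / GGT Gly — nonsynonymous.
Codon 7: CAC His / CAT His — synonymous.
Synonymous differences: 3.

3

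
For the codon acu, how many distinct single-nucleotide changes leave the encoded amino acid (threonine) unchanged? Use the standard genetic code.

Position 1: none → 0 synonymous.
Position 2: none → 0 synonymous.
Position 3: ACC, ACA, ACG → 3 synonymous.
Total: 0 + 0 + 3 = 3.

3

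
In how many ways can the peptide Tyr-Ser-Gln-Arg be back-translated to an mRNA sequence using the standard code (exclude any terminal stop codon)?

Tyr: 2 codons.
Ser: 6 codons.
Gln: 2 codons.
Arg: 6 codons.
2 × 6 × 2 × 6 = 144.

144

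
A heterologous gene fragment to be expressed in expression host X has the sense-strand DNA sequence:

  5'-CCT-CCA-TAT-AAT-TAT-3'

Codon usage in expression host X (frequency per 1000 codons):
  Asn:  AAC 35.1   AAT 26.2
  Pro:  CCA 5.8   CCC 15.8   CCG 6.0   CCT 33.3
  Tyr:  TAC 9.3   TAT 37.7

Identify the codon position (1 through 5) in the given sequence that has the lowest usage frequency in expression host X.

2

Codon 1 CCT (Pro): 33.3 per 1000.
Codon 2 CCA (Pro): 5.8 per 1000.
Codon 3 TAT (Tyr): 37.7 per 1000.
Codon 4 AAT (Asn): 26.2 per 1000.
Codon 5 TAT (Tyr): 37.7 per 1000.
Lowest frequency is 5.8 at codon 2.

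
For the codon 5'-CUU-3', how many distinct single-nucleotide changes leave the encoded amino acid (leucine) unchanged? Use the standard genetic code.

Position 1: none → 0 synonymous.
Position 2: none → 0 synonymous.
Position 3: CUC, CUA, CUG → 3 synonymous.
Total: 0 + 0 + 3 = 3.

3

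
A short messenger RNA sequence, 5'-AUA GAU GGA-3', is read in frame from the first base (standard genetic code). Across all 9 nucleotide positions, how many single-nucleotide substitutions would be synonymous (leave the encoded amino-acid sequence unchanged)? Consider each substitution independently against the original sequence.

6

Codon 1 (AUA, Ile): 2 synonymous substitutions.
Codon 2 (GAU, Asp): 1 synonymous substitution.
Codon 3 (GGA, Gly): 3 synonymous substitutions.
Total: 2 + 1 + 3 = 6.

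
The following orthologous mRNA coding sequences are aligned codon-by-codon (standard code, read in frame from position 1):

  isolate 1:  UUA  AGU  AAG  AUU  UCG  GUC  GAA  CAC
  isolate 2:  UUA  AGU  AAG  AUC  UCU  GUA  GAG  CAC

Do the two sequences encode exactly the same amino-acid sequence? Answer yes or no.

Codon 1: UUA Leu / UUA Leu — identical.
Codon 2: AGU Ser / AGU Ser — identical.
Codon 3: AAG Lys / AAG Lys — identical.
Codon 4: AUU Ile / AUC Ile — synonymous.
Codon 5: UCG Ser / UCU Ser — synonymous.
Codon 6: GUC Val / GUA Val — synonymous.
Codon 7: GAA Glu / GAG Glu — synonymous.
Codon 8: CAC His / CAC His — identical.
Nonsynonymous differences: 0 → same protein.

yes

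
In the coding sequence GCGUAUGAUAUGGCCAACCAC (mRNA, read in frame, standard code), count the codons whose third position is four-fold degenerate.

Codon 1 GCG (Ala): third position 4-fold.
Codon 2 UAU (Tyr): third position 2-fold.
Codon 3 GAU (Asp): third position 2-fold.
Codon 4 AUG (Met): third position 1-fold.
Codon 5 GCC (Ala): third position 4-fold.
Codon 6 AAC (Asn): third position 2-fold.
Codon 7 CAC (His): third position 2-fold.
Four-fold degenerate third positions: 2.

2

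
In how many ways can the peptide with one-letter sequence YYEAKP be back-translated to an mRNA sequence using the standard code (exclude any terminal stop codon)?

256

Tyr: 2 codons.
Tyr: 2 codons.
Glu: 2 codons.
Ala: 4 codons.
Lys: 2 codons.
Pro: 4 codons.
2 × 2 × 2 × 4 × 2 × 4 = 256.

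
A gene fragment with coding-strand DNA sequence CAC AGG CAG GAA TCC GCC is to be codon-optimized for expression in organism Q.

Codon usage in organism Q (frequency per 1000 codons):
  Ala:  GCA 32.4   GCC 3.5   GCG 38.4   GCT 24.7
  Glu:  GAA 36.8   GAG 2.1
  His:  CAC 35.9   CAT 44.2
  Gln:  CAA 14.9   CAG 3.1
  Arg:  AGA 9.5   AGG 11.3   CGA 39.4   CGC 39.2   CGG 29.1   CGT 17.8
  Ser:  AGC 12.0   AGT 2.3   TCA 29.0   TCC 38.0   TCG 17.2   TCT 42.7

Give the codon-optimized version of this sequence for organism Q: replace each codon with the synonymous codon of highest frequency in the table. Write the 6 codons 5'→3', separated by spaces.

CAT CGA CAA GAA TCT GCG

Codon 1 (His): best is CAT at 44.2.
Codon 2 (Arg): best is CGA at 39.4.
Codon 3 (Gln): best is CAA at 14.9.
Codon 4 (Glu): best is GAA at 36.8.
Codon 5 (Ser): best is TCT at 42.7.
Codon 6 (Ala): best is GCG at 38.4.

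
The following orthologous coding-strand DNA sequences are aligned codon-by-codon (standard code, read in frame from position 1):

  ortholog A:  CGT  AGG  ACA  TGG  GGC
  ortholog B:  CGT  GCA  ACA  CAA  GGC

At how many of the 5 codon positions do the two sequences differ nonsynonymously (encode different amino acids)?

Codon 1: CGT Arg / CGT Arg — identical.
Codon 2: AGG Arg / GCA Ala — nonsynonymous.
Codon 3: ACA Thr / ACA Thr — identical.
Codon 4: TGG Trp / CAA Gln — nonsynonymous.
Codon 5: GGC Gly / GGC Gly — identical.
Nonsynonymous differences: 2.

2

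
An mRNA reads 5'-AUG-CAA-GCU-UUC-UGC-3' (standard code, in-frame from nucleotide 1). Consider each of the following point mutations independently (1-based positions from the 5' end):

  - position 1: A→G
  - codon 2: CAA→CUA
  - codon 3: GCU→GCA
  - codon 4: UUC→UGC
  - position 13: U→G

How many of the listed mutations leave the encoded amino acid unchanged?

Codon 1: AUG (Met) → GUG (Val) — missense.
Codon 2: CAA (Gln) → CUA (Leu) — missense.
Codon 3: GCU (Ala) → GCA (Ala) — synonymous.
Codon 4: UUC (Phe) → UGC (Cys) — missense.
Codon 5: UGC (Cys) → GGC (Gly) — missense.
Synonymous: 1 of 5.

1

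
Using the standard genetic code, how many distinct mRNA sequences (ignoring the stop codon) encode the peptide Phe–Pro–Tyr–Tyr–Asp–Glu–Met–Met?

128

Phe: 2 codons.
Pro: 4 codons.
Tyr: 2 codons.
Tyr: 2 codons.
Asp: 2 codons.
Glu: 2 codons.
Met: 1 codon.
Met: 1 codon.
2 × 4 × 2 × 2 × 2 × 2 × 1 × 1 = 128.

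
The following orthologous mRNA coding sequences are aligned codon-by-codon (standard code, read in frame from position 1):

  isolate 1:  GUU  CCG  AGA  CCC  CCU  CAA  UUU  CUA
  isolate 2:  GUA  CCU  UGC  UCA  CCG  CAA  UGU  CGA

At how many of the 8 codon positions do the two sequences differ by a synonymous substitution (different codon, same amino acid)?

3

Codon 1: GUU Val / GUA Val — synonymous.
Codon 2: CCG Pro / CCU Pro — synonymous.
Codon 3: AGA Arg / UGC Cys — nonsynonymous.
Codon 4: CCC Pro / UCA Ser — nonsynonymous.
Codon 5: CCU Pro / CCG Pro — synonymous.
Codon 6: CAA Gln / CAA Gln — identical.
Codon 7: UUU Phe / UGU Cys — nonsynonymous.
Codon 8: CUA Leu / CGA Arg — nonsynonymous.
Synonymous differences: 3.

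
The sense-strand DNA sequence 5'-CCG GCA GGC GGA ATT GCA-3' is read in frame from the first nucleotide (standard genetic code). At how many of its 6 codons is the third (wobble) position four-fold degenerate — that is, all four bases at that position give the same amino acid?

5

Codon 1 CCG (Pro): third position 4-fold.
Codon 2 GCA (Ala): third position 4-fold.
Codon 3 GGC (Gly): third position 4-fold.
Codon 4 GGA (Gly): third position 4-fold.
Codon 5 ATT (Ile): third position 3-fold.
Codon 6 GCA (Ala): third position 4-fold.
Four-fold degenerate third positions: 5.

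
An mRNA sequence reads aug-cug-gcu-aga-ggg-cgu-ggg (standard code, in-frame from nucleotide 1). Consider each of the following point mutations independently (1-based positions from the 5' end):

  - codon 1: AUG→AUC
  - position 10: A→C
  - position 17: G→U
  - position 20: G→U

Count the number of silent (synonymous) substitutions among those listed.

Codon 1: AUG (Met) → AUC (Ile) — missense.
Codon 4: AGA (Arg) → CGA (Arg) — synonymous.
Codon 6: CGU (Arg) → CUU (Leu) — missense.
Codon 7: GGG (Gly) → GUG (Val) — missense.
Synonymous: 1 of 4.

1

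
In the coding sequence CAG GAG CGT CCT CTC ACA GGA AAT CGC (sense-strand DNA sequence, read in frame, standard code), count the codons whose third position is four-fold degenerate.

Codon 1 CAG (Gln): third position 2-fold.
Codon 2 GAG (Glu): third position 2-fold.
Codon 3 CGT (Arg): third position 4-fold.
Codon 4 CCT (Pro): third position 4-fold.
Codon 5 CTC (Leu): third position 4-fold.
Codon 6 ACA (Thr): third position 4-fold.
Codon 7 GGA (Gly): third position 4-fold.
Codon 8 AAT (Asn): third position 2-fold.
Codon 9 CGC (Arg): third position 4-fold.
Four-fold degenerate third positions: 6.

6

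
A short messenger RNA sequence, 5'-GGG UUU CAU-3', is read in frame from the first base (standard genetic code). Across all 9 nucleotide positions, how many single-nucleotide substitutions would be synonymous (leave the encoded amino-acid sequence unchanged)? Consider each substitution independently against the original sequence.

Codon 1 (GGG, Gly): 3 synonymous substitutions.
Codon 2 (UUU, Phe): 1 synonymous substitution.
Codon 3 (CAU, His): 1 synonymous substitution.
Total: 3 + 1 + 1 = 5.

5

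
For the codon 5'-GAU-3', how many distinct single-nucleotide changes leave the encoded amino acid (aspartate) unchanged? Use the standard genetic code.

Position 1: none → 0 synonymous.
Position 2: none → 0 synonymous.
Position 3: GAC → 1 synonymous.
Total: 0 + 0 + 1 = 1.

1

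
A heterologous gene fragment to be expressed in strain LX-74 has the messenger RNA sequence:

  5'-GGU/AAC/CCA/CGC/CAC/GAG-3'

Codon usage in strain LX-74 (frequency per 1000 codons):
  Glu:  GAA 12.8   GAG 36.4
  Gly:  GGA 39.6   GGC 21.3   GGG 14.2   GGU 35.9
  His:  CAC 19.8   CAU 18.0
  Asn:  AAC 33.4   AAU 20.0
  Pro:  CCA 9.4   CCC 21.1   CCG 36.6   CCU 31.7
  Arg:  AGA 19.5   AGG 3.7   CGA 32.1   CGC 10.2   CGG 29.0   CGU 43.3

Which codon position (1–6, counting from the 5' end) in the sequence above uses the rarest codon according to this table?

Codon 1 GGU (Gly): 35.9 per 1000.
Codon 2 AAC (Asn): 33.4 per 1000.
Codon 3 CCA (Pro): 9.4 per 1000.
Codon 4 CGC (Arg): 10.2 per 1000.
Codon 5 CAC (His): 19.8 per 1000.
Codon 6 GAG (Glu): 36.4 per 1000.
Lowest frequency is 9.4 at codon 3.

3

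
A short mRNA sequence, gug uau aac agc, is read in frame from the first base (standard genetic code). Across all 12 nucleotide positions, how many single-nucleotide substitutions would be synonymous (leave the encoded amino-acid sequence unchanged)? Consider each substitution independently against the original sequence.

Codon 1 (GUG, Val): 3 synonymous substitutions.
Codon 2 (UAU, Tyr): 1 synonymous substitution.
Codon 3 (AAC, Asn): 1 synonymous substitution.
Codon 4 (AGC, Ser): 1 synonymous substitution.
Total: 3 + 1 + 1 + 1 = 6.

6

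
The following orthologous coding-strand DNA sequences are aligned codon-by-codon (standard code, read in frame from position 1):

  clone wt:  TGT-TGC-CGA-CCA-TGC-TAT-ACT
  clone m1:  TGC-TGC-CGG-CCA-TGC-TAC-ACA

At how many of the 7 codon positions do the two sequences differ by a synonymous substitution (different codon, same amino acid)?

4

Codon 1: TGT Cys / TGC Cys — synonymous.
Codon 2: TGC Cys / TGC Cys — identical.
Codon 3: CGA Arg / CGG Arg — synonymous.
Codon 4: CCA Pro / CCA Pro — identical.
Codon 5: TGC Cys / TGC Cys — identical.
Codon 6: TAT Tyr / TAC Tyr — synonymous.
Codon 7: ACT Thr / ACA Thr — synonymous.
Synonymous differences: 4.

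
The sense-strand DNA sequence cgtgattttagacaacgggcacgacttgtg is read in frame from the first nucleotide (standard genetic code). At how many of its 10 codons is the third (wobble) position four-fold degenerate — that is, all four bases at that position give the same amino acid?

Codon 1 CGT (Arg): third position 4-fold.
Codon 2 GAT (Asp): third position 2-fold.
Codon 3 TTT (Phe): third position 2-fold.
Codon 4 AGA (Arg): third position 2-fold.
Codon 5 CAA (Gln): third position 2-fold.
Codon 6 CGG (Arg): third position 4-fold.
Codon 7 GCA (Ala): third position 4-fold.
Codon 8 CGA (Arg): third position 4-fold.
Codon 9 CTT (Leu): third position 4-fold.
Codon 10 GTG (Val): third position 4-fold.
Four-fold degenerate third positions: 6.

6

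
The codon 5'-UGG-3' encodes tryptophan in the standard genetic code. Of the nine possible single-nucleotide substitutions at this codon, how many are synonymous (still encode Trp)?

Position 1: none → 0 synonymous.
Position 2: none → 0 synonymous.
Position 3: none → 0 synonymous.
Total: 0 + 0 + 0 = 0.

0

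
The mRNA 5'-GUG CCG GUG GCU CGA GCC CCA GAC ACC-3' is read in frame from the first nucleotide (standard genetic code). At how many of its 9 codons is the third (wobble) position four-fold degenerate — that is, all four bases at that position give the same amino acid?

8

Codon 1 GUG (Val): third position 4-fold.
Codon 2 CCG (Pro): third position 4-fold.
Codon 3 GUG (Val): third position 4-fold.
Codon 4 GCU (Ala): third position 4-fold.
Codon 5 CGA (Arg): third position 4-fold.
Codon 6 GCC (Ala): third position 4-fold.
Codon 7 CCA (Pro): third position 4-fold.
Codon 8 GAC (Asp): third position 2-fold.
Codon 9 ACC (Thr): third position 4-fold.
Four-fold degenerate third positions: 8.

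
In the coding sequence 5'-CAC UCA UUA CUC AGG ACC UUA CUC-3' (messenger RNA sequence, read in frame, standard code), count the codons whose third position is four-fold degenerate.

Codon 1 CAC (His): third position 2-fold.
Codon 2 UCA (Ser): third position 4-fold.
Codon 3 UUA (Leu): third position 2-fold.
Codon 4 CUC (Leu): third position 4-fold.
Codon 5 AGG (Arg): third position 2-fold.
Codon 6 ACC (Thr): third position 4-fold.
Codon 7 UUA (Leu): third position 2-fold.
Codon 8 CUC (Leu): third position 4-fold.
Four-fold degenerate third positions: 4.

4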